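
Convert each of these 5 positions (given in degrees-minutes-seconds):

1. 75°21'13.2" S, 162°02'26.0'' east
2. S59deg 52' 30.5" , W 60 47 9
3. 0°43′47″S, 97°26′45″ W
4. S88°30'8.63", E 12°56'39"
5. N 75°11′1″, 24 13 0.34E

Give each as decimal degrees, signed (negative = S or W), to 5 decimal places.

1. -75.35367, 162.04056
2. -59.87514, -60.78583
3. -0.72972, -97.44583
4. -88.50240, 12.94417
5. 75.18361, 24.21676

Point 1:
  Latitude: 21′ + 13.2″ = 21.22000′; 75 + 21.22000/60 = 75.353667
  S → negative
  λ: 162 + 2/60 + 26/3600 = 162.040556
  E → positive
Point 2:
  Lat: 52′ + 30.5″ = 52.50833′; 59 + 52.50833/60 = 59.875139
  S → negative
  λ: 60 + 47/60 + 9/3600 = 60.785833
  hemisphere W, so the sign is −
Point 3:
  Latitude: 43′ + 47″ = 43.78333′; 0 + 43.78333/60 = 0.729722
  S ⇒ negate
  λ: 97° + 26/60 + 45/3600 = 97 + 0.433333 + 0.012500 = 97.445833
  hemisphere W, so the sign is −
Point 4:
  Lat: 30′ + 8.63″ = 30.14383′; 88 + 30.14383/60 = 88.502397
  hemisphere S, so the sign is −
  Lon: 12 + 56/60 + 39/3600 = 12.944167
  E ⇒ keep positive
Point 5:
  Lat: 11′ + 1″ = 11.01667′; 75 + 11.01667/60 = 75.183611
  N → positive
  Longitude: 24 + 13/60 + 0.34/3600 = 24.216761
  E ⇒ keep positive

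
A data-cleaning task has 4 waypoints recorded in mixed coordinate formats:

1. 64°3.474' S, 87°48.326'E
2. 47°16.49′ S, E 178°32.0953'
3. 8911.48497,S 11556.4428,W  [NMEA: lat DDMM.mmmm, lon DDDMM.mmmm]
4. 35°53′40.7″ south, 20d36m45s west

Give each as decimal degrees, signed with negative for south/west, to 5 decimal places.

Point 1:
  φ: 64 + 3.474/60 = 64.057900
  S ⇒ negate
  Lon: 87 + 48.326/60 = 87.805433
  E → positive
Point 2:
  Lat: 47 + 16.49/60 = 47.274833
  hemisphere S, so the sign is −
  Lon: 32.0953′ = 0.534922°; total 178.534922
  E ⇒ keep positive
Point 3:
  Latitude: degrees = first 2 digits = 89, minutes = 11.48497; 89 + 11.48497/60 = 89.191416
  hemisphere S, so the sign is −
  Lon: split at 3 digits → 115° and 56.4428′; 115 + 56.4428/60 = 115.940713
  W → negative
Point 4:
  Latitude: 35 + 53/60 + 40.7/3600 = 35.894639
  S → negative
  Longitude: 20° + 36/60 + 45/3600 = 20 + 0.600000 + 0.012500 = 20.612500
  hemisphere W, so the sign is −

1. -64.05790, 87.80543
2. -47.27483, 178.53492
3. -89.19142, -115.94071
4. -35.89464, -20.61250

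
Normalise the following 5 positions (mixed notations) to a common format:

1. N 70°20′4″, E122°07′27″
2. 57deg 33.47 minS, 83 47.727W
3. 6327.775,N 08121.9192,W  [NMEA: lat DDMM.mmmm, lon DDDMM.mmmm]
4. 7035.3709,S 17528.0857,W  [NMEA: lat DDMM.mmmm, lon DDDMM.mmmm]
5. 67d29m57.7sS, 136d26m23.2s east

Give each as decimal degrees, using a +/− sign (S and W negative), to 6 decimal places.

1. 70.334444, 122.124167
2. -57.557833, -83.795450
3. 63.462917, -81.365320
4. -70.589515, -175.468095
5. -67.499361, 136.439778

Point 1:
  Lat: 70° + 20/60 + 4/3600 = 70 + 0.333333 + 0.001111 = 70.3344444
  N ⇒ keep positive
  λ: 122° + 7/60 + 27/3600 = 122 + 0.116667 + 0.007500 = 122.1241667
  E → positive
Point 2:
  Latitude: 57 + 33.47/60 = 57.5578333
  hemisphere S, so the sign is −
  Lon: 83 + 47.727/60 = 83.7954500
  W → negative
Point 3:
  Lat: degrees = first 2 digits = 63, minutes = 27.775; 63 + 27.775/60 = 63.4629167
  N → positive
  λ: split at 3 digits → 081° and 21.9192′; 81 + 21.9192/60 = 81.3653200
  W ⇒ negate
Point 4:
  Lat: split at 2 digits → 70° and 35.3709′; 70 + 35.3709/60 = 70.5895150
  S → negative
  Lon: split at 3 digits → 175° and 28.0857′; 175 + 28.0857/60 = 175.4680950
  W ⇒ negate
Point 5:
  φ: 67 + 29/60 + 57.7/3600 = 67.4993611
  S → negative
  Longitude: 26′ + 23.2″ = 26.38667′; 136 + 26.38667/60 = 136.4397778
  E ⇒ keep positive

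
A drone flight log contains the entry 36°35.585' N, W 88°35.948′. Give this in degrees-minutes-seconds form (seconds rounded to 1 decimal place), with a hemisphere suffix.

36°35′35.1″ N, 88°35′56.9″ W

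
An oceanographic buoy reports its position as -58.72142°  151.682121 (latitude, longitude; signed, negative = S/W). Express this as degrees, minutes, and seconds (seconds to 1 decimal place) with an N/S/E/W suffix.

58°43′17.1″ S, 151°40′55.6″ E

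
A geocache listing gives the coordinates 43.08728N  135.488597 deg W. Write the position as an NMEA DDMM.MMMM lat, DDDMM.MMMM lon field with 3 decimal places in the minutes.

4305.237,N / 13529.316,W

Lat: 43° + 0.087280 × 60 = 43° 5.23680′
Lon: fractional part 0.488597 → 29.31582 minutes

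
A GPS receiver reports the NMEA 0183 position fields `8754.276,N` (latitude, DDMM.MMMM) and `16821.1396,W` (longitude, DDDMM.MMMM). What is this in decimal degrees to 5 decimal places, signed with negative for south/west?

Latitude: degrees = first 2 digits = 87, minutes = 54.276; 87 + 54.276/60 = 87.904600
N ⇒ keep positive
Longitude: split at 3 digits → 168° and 21.1396′; 168 + 21.1396/60 = 168.352327
hemisphere W, so the sign is −

87.90460, -168.35233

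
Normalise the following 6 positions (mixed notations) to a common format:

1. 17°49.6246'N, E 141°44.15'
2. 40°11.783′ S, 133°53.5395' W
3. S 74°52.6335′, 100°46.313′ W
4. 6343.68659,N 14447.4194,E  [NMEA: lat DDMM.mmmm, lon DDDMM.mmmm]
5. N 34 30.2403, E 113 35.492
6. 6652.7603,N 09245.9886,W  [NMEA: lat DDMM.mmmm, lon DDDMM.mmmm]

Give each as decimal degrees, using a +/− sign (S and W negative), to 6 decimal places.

Point 1:
  φ: 17 + 49.6246/60 = 17.8270767
  N ⇒ keep positive
  Lon: 44.15′ = 0.735833°; total 141.7358333
  E ⇒ keep positive
Point 2:
  Lat: 11.783′ = 0.196383°; total 40.1963833
  S → negative
  λ: 53.5395′ = 0.892325°; total 133.8923250
  hemisphere W, so the sign is −
Point 3:
  Latitude: 52.6335′ = 0.877225°; total 74.8772250
  hemisphere S, so the sign is −
  Lon: 100 + 46.313/60 = 100.7718833
  W → negative
Point 4:
  φ: degrees = first 2 digits = 63, minutes = 43.68659; 63 + 43.68659/60 = 63.7281098
  N → positive
  λ: split at 3 digits → 144° and 47.4194′; 144 + 47.4194/60 = 144.7903233
  E → positive
Point 5:
  Latitude: 30.2403′ = 0.504005°; total 34.5040050
  N ⇒ keep positive
  Lon: 35.492′ = 0.591533°; total 113.5915333
  E ⇒ keep positive
Point 6:
  Lat: degrees = first 2 digits = 66, minutes = 52.7603; 66 + 52.7603/60 = 66.8793383
  N ⇒ keep positive
  Lon: split at 3 digits → 092° and 45.9886′; 92 + 45.9886/60 = 92.7664767
  hemisphere W, so the sign is −

1. 17.827077, 141.735833
2. -40.196383, -133.892325
3. -74.877225, -100.771883
4. 63.728110, 144.790323
5. 34.504005, 113.591533
6. 66.879338, -92.766477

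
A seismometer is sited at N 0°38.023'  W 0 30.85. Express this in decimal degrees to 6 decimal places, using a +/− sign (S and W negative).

0.633717, -0.514167

Latitude: 0 + 38.023/60 = 0.6337167
N ⇒ keep positive
Longitude: 0 + 30.85/60 = 0.5141667
W ⇒ negate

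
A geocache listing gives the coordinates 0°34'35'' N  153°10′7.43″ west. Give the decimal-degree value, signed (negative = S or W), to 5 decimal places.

0.57639, -153.16873

φ: 0° + 34/60 + 35/3600 = 0 + 0.566667 + 0.009722 = 0.576389
N → positive
Lon: 153 + 10/60 + 7.43/3600 = 153.168731
hemisphere W, so the sign is −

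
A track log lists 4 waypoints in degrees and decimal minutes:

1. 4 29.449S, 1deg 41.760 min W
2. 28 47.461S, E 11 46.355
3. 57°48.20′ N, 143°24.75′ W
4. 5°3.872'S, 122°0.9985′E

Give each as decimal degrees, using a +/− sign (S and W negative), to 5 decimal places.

Point 1:
  Latitude: 29.449′ = 0.490817°; total 4.490817
  hemisphere S, so the sign is −
  λ: 1 + 41.76/60 = 1.696000
  W ⇒ negate
Point 2:
  Lat: 28 + 47.461/60 = 28.791017
  S ⇒ negate
  λ: 46.355′ = 0.772583°; total 11.772583
  E → positive
Point 3:
  Latitude: 57 + 48.2/60 = 57.803333
  N → positive
  Lon: 24.75′ = 0.412500°; total 143.412500
  W → negative
Point 4:
  Latitude: 3.872′ = 0.064533°; total 5.064533
  S ⇒ negate
  Lon: 122 + 0.9985/60 = 122.016642
  E ⇒ keep positive

1. -4.49082, -1.69600
2. -28.79102, 11.77258
3. 57.80333, -143.41250
4. -5.06453, 122.01664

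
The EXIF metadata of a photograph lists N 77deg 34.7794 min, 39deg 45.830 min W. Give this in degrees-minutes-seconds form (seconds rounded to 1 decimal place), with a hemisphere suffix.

Lat: fractional minutes 0.77940 × 60 = 46.764″
λ: fractional minutes 0.83000 × 60 = 49.800″

77°34′46.8″ N, 39°45′49.8″ W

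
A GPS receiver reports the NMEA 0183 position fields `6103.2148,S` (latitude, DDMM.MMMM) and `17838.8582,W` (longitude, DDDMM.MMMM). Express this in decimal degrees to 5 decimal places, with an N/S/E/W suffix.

Lat: split at 2 digits → 61° and 3.2148′; 61 + 3.2148/60 = 61.053580
Longitude: degrees = first 3 digits = 178, minutes = 38.8582; 178 + 38.8582/60 = 178.647637

61.05358° S, 178.64764° W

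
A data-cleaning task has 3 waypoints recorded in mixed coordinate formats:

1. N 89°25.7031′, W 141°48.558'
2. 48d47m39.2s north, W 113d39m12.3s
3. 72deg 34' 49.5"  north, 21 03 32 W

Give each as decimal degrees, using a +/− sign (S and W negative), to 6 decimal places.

Point 1:
  Lat: 89 + 25.7031/60 = 89.4283850
  N → positive
  Lon: 48.558′ = 0.809300°; total 141.8093000
  hemisphere W, so the sign is −
Point 2:
  φ: 48° + 47/60 + 39.2/3600 = 48 + 0.783333 + 0.010889 = 48.7942222
  N ⇒ keep positive
  λ: 113 + 39/60 + 12.3/3600 = 113.6534167
  W → negative
Point 3:
  φ: 72° + 34/60 + 49.5/3600 = 72 + 0.566667 + 0.013750 = 72.5804167
  N → positive
  Longitude: 21 + 3/60 + 32/3600 = 21.0588889
  hemisphere W, so the sign is −

1. 89.428385, -141.809300
2. 48.794222, -113.653417
3. 72.580417, -21.058889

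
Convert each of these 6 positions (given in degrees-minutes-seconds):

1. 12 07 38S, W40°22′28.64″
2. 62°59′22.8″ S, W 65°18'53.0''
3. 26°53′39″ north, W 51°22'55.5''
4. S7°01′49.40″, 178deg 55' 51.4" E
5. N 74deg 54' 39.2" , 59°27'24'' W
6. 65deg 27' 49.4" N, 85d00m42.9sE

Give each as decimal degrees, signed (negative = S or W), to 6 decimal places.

1. -12.127222, -40.374622
2. -62.989667, -65.314722
3. 26.894167, -51.382083
4. -7.030389, 178.930944
5. 74.910889, -59.456667
6. 65.463722, 85.011917

Point 1:
  Latitude: 12° + 7/60 + 38/3600 = 12 + 0.116667 + 0.010556 = 12.1272222
  hemisphere S, so the sign is −
  λ: 40 + 22/60 + 28.64/3600 = 40.3746222
  W ⇒ negate
Point 2:
  φ: 59′ + 22.8″ = 59.38000′; 62 + 59.38000/60 = 62.9896667
  hemisphere S, so the sign is −
  λ: 65 + 18/60 + 53/3600 = 65.3147222
  hemisphere W, so the sign is −
Point 3:
  φ: 26° + 53/60 + 39/3600 = 26 + 0.883333 + 0.010833 = 26.8941667
  N ⇒ keep positive
  Longitude: 51 + 22/60 + 55.5/3600 = 51.3820833
  hemisphere W, so the sign is −
Point 4:
  Latitude: 7 + 1/60 + 49.4/3600 = 7.0303889
  S ⇒ negate
  Lon: 178° + 55/60 + 51.4/3600 = 178 + 0.916667 + 0.014278 = 178.9309444
  E → positive
Point 5:
  Latitude: 54′ + 39.2″ = 54.65333′; 74 + 54.65333/60 = 74.9108889
  N ⇒ keep positive
  Lon: 27′ + 24″ = 27.40000′; 59 + 27.40000/60 = 59.4566667
  W → negative
Point 6:
  φ: 27′ + 49.4″ = 27.82333′; 65 + 27.82333/60 = 65.4637222
  N → positive
  λ: 0′ + 42.9″ = 0.71500′; 85 + 0.71500/60 = 85.0119167
  E → positive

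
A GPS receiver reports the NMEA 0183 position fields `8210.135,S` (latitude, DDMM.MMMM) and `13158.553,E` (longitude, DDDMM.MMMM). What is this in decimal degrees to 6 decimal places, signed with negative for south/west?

φ: split at 2 digits → 82° and 10.135′; 82 + 10.135/60 = 82.1689167
S ⇒ negate
Lon: degrees = first 3 digits = 131, minutes = 58.553; 131 + 58.553/60 = 131.9758833
E → positive

-82.168917, 131.975883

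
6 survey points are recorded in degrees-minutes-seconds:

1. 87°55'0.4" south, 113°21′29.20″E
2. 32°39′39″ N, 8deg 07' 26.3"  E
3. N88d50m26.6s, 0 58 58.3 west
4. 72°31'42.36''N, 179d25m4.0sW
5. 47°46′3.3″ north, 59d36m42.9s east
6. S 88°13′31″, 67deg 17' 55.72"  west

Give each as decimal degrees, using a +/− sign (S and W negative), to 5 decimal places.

1. -87.91678, 113.35811
2. 32.66083, 8.12397
3. 88.84072, -0.98286
4. 72.52843, -179.41778
5. 47.76758, 59.61192
6. -88.22528, -67.29881

Point 1:
  Latitude: 87° + 55/60 + 0.4/3600 = 87 + 0.916667 + 0.000111 = 87.916778
  S ⇒ negate
  Lon: 21′ + 29.2″ = 21.48667′; 113 + 21.48667/60 = 113.358111
  E ⇒ keep positive
Point 2:
  Lat: 32 + 39/60 + 39/3600 = 32.660833
  N ⇒ keep positive
  Longitude: 8° + 7/60 + 26.3/3600 = 8 + 0.116667 + 0.007306 = 8.123972
  E → positive
Point 3:
  Lat: 50′ + 26.6″ = 50.44333′; 88 + 50.44333/60 = 88.840722
  N → positive
  Longitude: 58′ + 58.3″ = 58.97167′; 0 + 58.97167/60 = 0.982861
  W → negative
Point 4:
  φ: 72 + 31/60 + 42.36/3600 = 72.528433
  N → positive
  Lon: 179 + 25/60 + 4/3600 = 179.417778
  W → negative
Point 5:
  Latitude: 46′ + 3.3″ = 46.05500′; 47 + 46.05500/60 = 47.767583
  N ⇒ keep positive
  Longitude: 36′ + 42.9″ = 36.71500′; 59 + 36.71500/60 = 59.611917
  E → positive
Point 6:
  Lat: 88 + 13/60 + 31/3600 = 88.225278
  hemisphere S, so the sign is −
  Longitude: 17′ + 55.72″ = 17.92867′; 67 + 17.92867/60 = 67.298811
  hemisphere W, so the sign is −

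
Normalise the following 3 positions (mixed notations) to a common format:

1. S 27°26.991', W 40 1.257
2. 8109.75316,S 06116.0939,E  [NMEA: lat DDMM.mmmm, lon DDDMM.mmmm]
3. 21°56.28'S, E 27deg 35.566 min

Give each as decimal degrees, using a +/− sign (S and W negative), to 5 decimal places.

Point 1:
  φ: 27 + 26.991/60 = 27.449850
  hemisphere S, so the sign is −
  Longitude: 40 + 1.257/60 = 40.020950
  W ⇒ negate
Point 2:
  φ: degrees = first 2 digits = 81, minutes = 9.75316; 81 + 9.75316/60 = 81.162553
  S → negative
  Longitude: degrees = first 3 digits = 61, minutes = 16.0939; 61 + 16.0939/60 = 61.268232
  E → positive
Point 3:
  Latitude: 21 + 56.28/60 = 21.938000
  S ⇒ negate
  Lon: 27 + 35.566/60 = 27.592767
  E ⇒ keep positive

1. -27.44985, -40.02095
2. -81.16255, 61.26823
3. -21.93800, 27.59277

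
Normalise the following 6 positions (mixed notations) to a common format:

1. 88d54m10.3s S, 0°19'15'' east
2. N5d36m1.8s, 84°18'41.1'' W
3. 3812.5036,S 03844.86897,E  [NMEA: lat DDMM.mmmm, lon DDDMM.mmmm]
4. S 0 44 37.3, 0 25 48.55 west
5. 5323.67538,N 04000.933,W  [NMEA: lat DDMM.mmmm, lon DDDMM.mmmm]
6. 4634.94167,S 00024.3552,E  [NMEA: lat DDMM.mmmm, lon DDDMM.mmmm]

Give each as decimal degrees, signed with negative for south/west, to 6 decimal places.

Point 1:
  Latitude: 54′ + 10.3″ = 54.17167′; 88 + 54.17167/60 = 88.9028611
  S → negative
  λ: 0 + 19/60 + 15/3600 = 0.3208333
  E → positive
Point 2:
  φ: 5° + 36/60 + 1.8/3600 = 5 + 0.600000 + 0.000500 = 5.6005000
  N ⇒ keep positive
  Lon: 84 + 18/60 + 41.1/3600 = 84.3114167
  W ⇒ negate
Point 3:
  Latitude: split at 2 digits → 38° and 12.5036′; 38 + 12.5036/60 = 38.2083933
  S ⇒ negate
  Longitude: split at 3 digits → 038° and 44.86897′; 38 + 44.86897/60 = 38.7478162
  E → positive
Point 4:
  φ: 0 + 44/60 + 37.3/3600 = 0.7436944
  S → negative
  Lon: 0° + 25/60 + 48.55/3600 = 0 + 0.416667 + 0.013486 = 0.4301528
  W ⇒ negate
Point 5:
  Latitude: degrees = first 2 digits = 53, minutes = 23.67538; 53 + 23.67538/60 = 53.3945897
  N ⇒ keep positive
  Longitude: split at 3 digits → 040° and 0.933′; 40 + 0.933/60 = 40.0155500
  W ⇒ negate
Point 6:
  Latitude: split at 2 digits → 46° and 34.94167′; 46 + 34.94167/60 = 46.5823612
  hemisphere S, so the sign is −
  λ: degrees = first 3 digits = 0, minutes = 24.3552; 0 + 24.3552/60 = 0.4059200
  E → positive

1. -88.902861, 0.320833
2. 5.600500, -84.311417
3. -38.208393, 38.747816
4. -0.743694, -0.430153
5. 53.394590, -40.015550
6. -46.582361, 0.405920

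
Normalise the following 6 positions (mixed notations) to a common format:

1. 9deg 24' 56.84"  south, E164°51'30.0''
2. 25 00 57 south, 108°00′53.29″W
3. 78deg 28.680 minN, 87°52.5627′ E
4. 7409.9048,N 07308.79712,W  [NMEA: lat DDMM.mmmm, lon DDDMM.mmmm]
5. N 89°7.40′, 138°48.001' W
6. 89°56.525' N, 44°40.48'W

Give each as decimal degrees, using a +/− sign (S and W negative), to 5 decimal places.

Point 1:
  Latitude: 24′ + 56.84″ = 24.94733′; 9 + 24.94733/60 = 9.415789
  S → negative
  Longitude: 164 + 51/60 + 30/3600 = 164.858333
  E → positive
Point 2:
  φ: 25 + 0/60 + 57/3600 = 25.015833
  hemisphere S, so the sign is −
  Longitude: 0′ + 53.29″ = 0.88817′; 108 + 0.88817/60 = 108.014803
  W ⇒ negate
Point 3:
  φ: 78 + 28.68/60 = 78.478000
  N → positive
  λ: 87 + 52.5627/60 = 87.876045
  E → positive
Point 4:
  Latitude: split at 2 digits → 74° and 9.9048′; 74 + 9.9048/60 = 74.165080
  N → positive
  λ: split at 3 digits → 073° and 8.79712′; 73 + 8.79712/60 = 73.146619
  W ⇒ negate
Point 5:
  Latitude: 7.4′ = 0.123333°; total 89.123333
  N → positive
  λ: 48.001′ = 0.800017°; total 138.800017
  hemisphere W, so the sign is −
Point 6:
  Latitude: 89 + 56.525/60 = 89.942083
  N → positive
  Longitude: 40.48′ = 0.674667°; total 44.674667
  hemisphere W, so the sign is −

1. -9.41579, 164.85833
2. -25.01583, -108.01480
3. 78.47800, 87.87605
4. 74.16508, -73.14662
5. 89.12333, -138.80002
6. 89.94208, -44.67467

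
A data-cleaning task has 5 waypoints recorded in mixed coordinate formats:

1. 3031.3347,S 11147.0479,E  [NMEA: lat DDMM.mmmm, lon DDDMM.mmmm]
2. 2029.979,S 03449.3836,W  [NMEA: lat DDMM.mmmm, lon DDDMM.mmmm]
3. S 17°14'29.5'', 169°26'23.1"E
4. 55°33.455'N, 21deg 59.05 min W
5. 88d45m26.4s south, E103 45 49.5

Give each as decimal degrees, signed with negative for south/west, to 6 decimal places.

Point 1:
  Lat: degrees = first 2 digits = 30, minutes = 31.3347; 30 + 31.3347/60 = 30.5222450
  hemisphere S, so the sign is −
  λ: degrees = first 3 digits = 111, minutes = 47.0479; 111 + 47.0479/60 = 111.7841317
  E → positive
Point 2:
  Lat: split at 2 digits → 20° and 29.979′; 20 + 29.979/60 = 20.4996500
  S ⇒ negate
  Lon: degrees = first 3 digits = 34, minutes = 49.3836; 34 + 49.3836/60 = 34.8230600
  W → negative
Point 3:
  Lat: 17° + 14/60 + 29.5/3600 = 17 + 0.233333 + 0.008194 = 17.2415278
  S → negative
  Lon: 169 + 26/60 + 23.1/3600 = 169.4397500
  E → positive
Point 4:
  Lat: 33.455′ = 0.557583°; total 55.5575833
  N → positive
  Longitude: 59.05′ = 0.984167°; total 21.9841667
  W ⇒ negate
Point 5:
  Latitude: 88° + 45/60 + 26.4/3600 = 88 + 0.750000 + 0.007333 = 88.7573333
  S → negative
  λ: 45′ + 49.5″ = 45.82500′; 103 + 45.82500/60 = 103.7637500
  E → positive

1. -30.522245, 111.784132
2. -20.499650, -34.823060
3. -17.241528, 169.439750
4. 55.557583, -21.984167
5. -88.757333, 103.763750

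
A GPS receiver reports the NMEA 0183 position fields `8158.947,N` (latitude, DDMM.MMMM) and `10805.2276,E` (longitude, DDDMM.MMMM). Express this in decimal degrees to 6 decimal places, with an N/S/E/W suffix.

φ: degrees = first 2 digits = 81, minutes = 58.947; 81 + 58.947/60 = 81.9824500
Lon: degrees = first 3 digits = 108, minutes = 5.2276; 108 + 5.2276/60 = 108.0871267

81.982450° N, 108.087127° E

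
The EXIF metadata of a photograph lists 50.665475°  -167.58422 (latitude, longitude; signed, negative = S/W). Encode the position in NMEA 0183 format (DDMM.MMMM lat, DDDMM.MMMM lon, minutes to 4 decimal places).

Latitude: fractional part 0.665475 → 39.928500 minutes
Longitude is negative → W; |value| = 167.584220
Longitude: fractional part 0.584220 → 35.053200 minutes

5039.9285,N / 16735.0532,W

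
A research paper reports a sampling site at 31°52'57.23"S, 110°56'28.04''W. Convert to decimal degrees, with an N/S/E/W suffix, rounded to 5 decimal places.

Latitude: 31° + 52/60 + 57.23/3600 = 31 + 0.866667 + 0.015897 = 31.882564
Lon: 110 + 56/60 + 28.04/3600 = 110.941122

31.88256° S, 110.94112° W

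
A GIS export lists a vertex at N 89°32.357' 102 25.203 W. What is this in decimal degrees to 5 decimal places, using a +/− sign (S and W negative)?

89.53928, -102.42005

Latitude: 89 + 32.357/60 = 89.539283
N ⇒ keep positive
Lon: 102 + 25.203/60 = 102.420050
W ⇒ negate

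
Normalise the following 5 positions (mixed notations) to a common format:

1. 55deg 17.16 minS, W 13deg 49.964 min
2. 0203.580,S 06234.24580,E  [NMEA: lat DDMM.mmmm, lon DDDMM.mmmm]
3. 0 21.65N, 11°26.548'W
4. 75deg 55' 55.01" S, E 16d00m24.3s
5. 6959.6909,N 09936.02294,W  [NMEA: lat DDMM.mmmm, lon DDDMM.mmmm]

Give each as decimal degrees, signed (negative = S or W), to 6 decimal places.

Point 1:
  Lat: 55 + 17.16/60 = 55.2860000
  S → negative
  λ: 49.964′ = 0.832733°; total 13.8327333
  hemisphere W, so the sign is −
Point 2:
  Lat: split at 2 digits → 02° and 3.58′; 2 + 3.58/60 = 2.0596667
  hemisphere S, so the sign is −
  λ: degrees = first 3 digits = 62, minutes = 34.2458; 62 + 34.2458/60 = 62.5707633
  E → positive
Point 3:
  φ: 21.65′ = 0.360833°; total 0.3608333
  N ⇒ keep positive
  λ: 11 + 26.548/60 = 11.4424667
  hemisphere W, so the sign is −
Point 4:
  φ: 55′ + 55.01″ = 55.91683′; 75 + 55.91683/60 = 75.9319472
  S ⇒ negate
  Longitude: 16 + 0/60 + 24.3/3600 = 16.0067500
  E ⇒ keep positive
Point 5:
  φ: split at 2 digits → 69° and 59.6909′; 69 + 59.6909/60 = 69.9948483
  N ⇒ keep positive
  Lon: degrees = first 3 digits = 99, minutes = 36.02294; 99 + 36.02294/60 = 99.6003823
  hemisphere W, so the sign is −

1. -55.286000, -13.832733
2. -2.059667, 62.570763
3. 0.360833, -11.442467
4. -75.931947, 16.006750
5. 69.994848, -99.600382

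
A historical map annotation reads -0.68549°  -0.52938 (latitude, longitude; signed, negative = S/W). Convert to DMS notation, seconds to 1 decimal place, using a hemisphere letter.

Latitude is negative → S; |value| = 0.685490
Latitude: 0.685490° → 41.12940′; 0.12940 × 60 = 7.764″
Longitude is negative → W; |value| = 0.529380
Longitude: whole degrees 0; 31.76280′ → 31′ and 45.768″

0°41′7.8″ S, 0°31′45.8″ W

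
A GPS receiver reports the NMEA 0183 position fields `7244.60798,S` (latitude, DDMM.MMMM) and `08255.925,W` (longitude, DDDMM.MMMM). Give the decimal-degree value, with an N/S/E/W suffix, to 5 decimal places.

Lat: split at 2 digits → 72° and 44.60798′; 72 + 44.60798/60 = 72.743466
λ: split at 3 digits → 082° and 55.925′; 82 + 55.925/60 = 82.932083

72.74347° S, 82.93208° W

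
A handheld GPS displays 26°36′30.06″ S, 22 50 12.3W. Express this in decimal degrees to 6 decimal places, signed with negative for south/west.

-26.608350, -22.836750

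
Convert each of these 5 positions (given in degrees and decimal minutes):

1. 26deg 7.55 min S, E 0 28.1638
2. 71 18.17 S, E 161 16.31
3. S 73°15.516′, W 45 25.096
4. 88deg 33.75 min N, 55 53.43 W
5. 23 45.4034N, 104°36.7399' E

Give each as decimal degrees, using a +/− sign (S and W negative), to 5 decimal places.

1. -26.12583, 0.46940
2. -71.30283, 161.27183
3. -73.25860, -45.41827
4. 88.56250, -55.89050
5. 23.75672, 104.61233

Point 1:
  φ: 7.55′ = 0.125833°; total 26.125833
  S ⇒ negate
  Longitude: 0 + 28.1638/60 = 0.469397
  E ⇒ keep positive
Point 2:
  Lat: 18.17′ = 0.302833°; total 71.302833
  S → negative
  Longitude: 161 + 16.31/60 = 161.271833
  E ⇒ keep positive
Point 3:
  Lat: 15.516′ = 0.258600°; total 73.258600
  S ⇒ negate
  λ: 45 + 25.096/60 = 45.418267
  W ⇒ negate
Point 4:
  Lat: 33.75′ = 0.562500°; total 88.562500
  N → positive
  Longitude: 53.43′ = 0.890500°; total 55.890500
  hemisphere W, so the sign is −
Point 5:
  φ: 23 + 45.4034/60 = 23.756723
  N ⇒ keep positive
  Longitude: 36.7399′ = 0.612332°; total 104.612332
  E → positive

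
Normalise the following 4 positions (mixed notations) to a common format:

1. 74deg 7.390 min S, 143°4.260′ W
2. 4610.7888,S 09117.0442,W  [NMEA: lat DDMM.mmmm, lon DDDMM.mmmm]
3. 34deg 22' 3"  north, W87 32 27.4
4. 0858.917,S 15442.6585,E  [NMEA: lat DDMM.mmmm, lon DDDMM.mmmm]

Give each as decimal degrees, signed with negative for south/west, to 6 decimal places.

1. -74.123167, -143.071000
2. -46.179813, -91.284070
3. 34.367500, -87.540944
4. -8.981950, 154.710975

Point 1:
  Lat: 74 + 7.39/60 = 74.1231667
  hemisphere S, so the sign is −
  λ: 4.26′ = 0.071000°; total 143.0710000
  hemisphere W, so the sign is −
Point 2:
  Lat: split at 2 digits → 46° and 10.7888′; 46 + 10.7888/60 = 46.1798133
  hemisphere S, so the sign is −
  Lon: split at 3 digits → 091° and 17.0442′; 91 + 17.0442/60 = 91.2840700
  hemisphere W, so the sign is −
Point 3:
  Latitude: 22′ + 3″ = 22.05000′; 34 + 22.05000/60 = 34.3675000
  N ⇒ keep positive
  Lon: 32′ + 27.4″ = 32.45667′; 87 + 32.45667/60 = 87.5409444
  hemisphere W, so the sign is −
Point 4:
  φ: split at 2 digits → 08° and 58.917′; 8 + 58.917/60 = 8.9819500
  S ⇒ negate
  λ: split at 3 digits → 154° and 42.6585′; 154 + 42.6585/60 = 154.7109750
  E → positive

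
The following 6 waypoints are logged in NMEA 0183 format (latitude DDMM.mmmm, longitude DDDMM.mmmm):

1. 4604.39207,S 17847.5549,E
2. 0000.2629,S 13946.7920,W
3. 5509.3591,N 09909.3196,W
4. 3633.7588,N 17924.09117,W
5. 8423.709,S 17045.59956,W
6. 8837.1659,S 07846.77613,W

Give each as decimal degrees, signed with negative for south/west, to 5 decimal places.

1. -46.07320, 178.79258
2. -0.00438, -139.77987
3. 55.15599, -99.15533
4. 36.56265, -179.40152
5. -84.39515, -170.75999
6. -88.61943, -78.77960

Point 1:
  φ: split at 2 digits → 46° and 4.39207′; 46 + 4.39207/60 = 46.073201
  S ⇒ negate
  Longitude: split at 3 digits → 178° and 47.5549′; 178 + 47.5549/60 = 178.792582
  E → positive
Point 2:
  Lat: degrees = first 2 digits = 0, minutes = 0.2629; 0 + 0.2629/60 = 0.004382
  S ⇒ negate
  Longitude: degrees = first 3 digits = 139, minutes = 46.792; 139 + 46.792/60 = 139.779867
  W → negative
Point 3:
  φ: degrees = first 2 digits = 55, minutes = 9.3591; 55 + 9.3591/60 = 55.155985
  N → positive
  Lon: split at 3 digits → 099° and 9.3196′; 99 + 9.3196/60 = 99.155327
  W ⇒ negate
Point 4:
  Latitude: split at 2 digits → 36° and 33.7588′; 36 + 33.7588/60 = 36.562647
  N ⇒ keep positive
  λ: degrees = first 3 digits = 179, minutes = 24.09117; 179 + 24.09117/60 = 179.401520
  W → negative
Point 5:
  Latitude: degrees = first 2 digits = 84, minutes = 23.709; 84 + 23.709/60 = 84.395150
  S → negative
  λ: degrees = first 3 digits = 170, minutes = 45.59956; 170 + 45.59956/60 = 170.759993
  W ⇒ negate
Point 6:
  Lat: degrees = first 2 digits = 88, minutes = 37.1659; 88 + 37.1659/60 = 88.619432
  S ⇒ negate
  λ: split at 3 digits → 078° and 46.77613′; 78 + 46.77613/60 = 78.779602
  W ⇒ negate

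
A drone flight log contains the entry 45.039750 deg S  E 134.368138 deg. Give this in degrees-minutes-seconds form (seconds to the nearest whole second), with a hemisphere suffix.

45°02′23″ S, 134°22′5″ E

Lat: 0.039750 × 60 = 2.38500′ → 2′, remainder × 60 = 23.10″
Lon: 0.368138° → 22.08828′; 0.08828 × 60 = 5.30″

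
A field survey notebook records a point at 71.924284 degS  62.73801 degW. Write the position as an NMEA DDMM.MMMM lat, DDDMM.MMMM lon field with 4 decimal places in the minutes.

7155.4570,S / 06244.2806,W

φ: fractional part 0.924284 → 55.457040 minutes
Lon: minutes = (62.738010 − 62) × 60 = 44.280600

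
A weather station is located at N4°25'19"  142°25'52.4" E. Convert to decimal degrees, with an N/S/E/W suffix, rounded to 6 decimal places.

Latitude: 4° + 25/60 + 19/3600 = 4 + 0.416667 + 0.005278 = 4.4219444
Longitude: 25′ + 52.4″ = 25.87333′; 142 + 25.87333/60 = 142.4312222

4.421944° N, 142.431222° E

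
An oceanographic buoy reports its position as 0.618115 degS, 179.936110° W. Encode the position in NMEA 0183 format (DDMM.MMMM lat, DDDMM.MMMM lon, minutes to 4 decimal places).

0037.0869,S / 17956.1666,W

Latitude: minutes = (0.618115 − 0) × 60 = 37.086900
λ: 179° + 0.936110 × 60 = 179° 56.166600′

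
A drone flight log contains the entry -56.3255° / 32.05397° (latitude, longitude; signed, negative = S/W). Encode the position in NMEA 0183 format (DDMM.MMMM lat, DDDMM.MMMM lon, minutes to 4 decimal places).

5619.5300,S / 03203.2382,E

Latitude is negative → S; |value| = 56.325500
Latitude: fractional part 0.325500 → 19.530000 minutes
λ: fractional part 0.053970 → 3.238200 minutes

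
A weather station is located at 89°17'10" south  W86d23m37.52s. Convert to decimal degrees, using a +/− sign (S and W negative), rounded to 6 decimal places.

-89.286111, -86.393756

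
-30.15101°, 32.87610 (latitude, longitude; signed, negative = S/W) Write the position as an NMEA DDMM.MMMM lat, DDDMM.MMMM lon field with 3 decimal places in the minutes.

Latitude is negative → S; |value| = 30.151010
Lat: minutes = (30.151010 − 30) × 60 = 9.06060
λ: minutes = (32.876100 − 32) × 60 = 52.56600

3009.061,S / 03252.566,E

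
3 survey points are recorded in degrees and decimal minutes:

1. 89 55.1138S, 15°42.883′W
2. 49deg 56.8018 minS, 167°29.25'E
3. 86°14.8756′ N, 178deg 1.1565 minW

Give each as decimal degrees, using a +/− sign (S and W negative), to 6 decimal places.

Point 1:
  φ: 55.1138′ = 0.918563°; total 89.9185633
  hemisphere S, so the sign is −
  λ: 42.883′ = 0.714717°; total 15.7147167
  W → negative
Point 2:
  Lat: 56.8018′ = 0.946697°; total 49.9466967
  S ⇒ negate
  Lon: 29.25′ = 0.487500°; total 167.4875000
  E → positive
Point 3:
  Lat: 86 + 14.8756/60 = 86.2479267
  N → positive
  Longitude: 178 + 1.1565/60 = 178.0192750
  W → negative

1. -89.918563, -15.714717
2. -49.946697, 167.487500
3. 86.247927, -178.019275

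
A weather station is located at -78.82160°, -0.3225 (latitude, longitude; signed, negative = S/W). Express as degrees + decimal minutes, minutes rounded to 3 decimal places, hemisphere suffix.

78° 49.296′ S, 0° 19.350′ W

Latitude is negative → S; |value| = 78.821600
Latitude: minutes = (78.821600 − 78) × 60 = 49.29600
Longitude is negative → W; |value| = 0.322500
λ: fractional part 0.322500 → 19.35000 minutes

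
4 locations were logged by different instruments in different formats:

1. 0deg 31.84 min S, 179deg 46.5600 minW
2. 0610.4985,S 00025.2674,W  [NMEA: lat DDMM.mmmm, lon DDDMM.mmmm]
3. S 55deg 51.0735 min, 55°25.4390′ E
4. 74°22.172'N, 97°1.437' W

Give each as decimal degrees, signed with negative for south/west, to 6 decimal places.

1. -0.530667, -179.776000
2. -6.174975, -0.421123
3. -55.851225, 55.423983
4. 74.369533, -97.023950

Point 1:
  Lat: 0 + 31.84/60 = 0.5306667
  S → negative
  λ: 46.56′ = 0.776000°; total 179.7760000
  W → negative
Point 2:
  Latitude: split at 2 digits → 06° and 10.4985′; 6 + 10.4985/60 = 6.1749750
  hemisphere S, so the sign is −
  Longitude: degrees = first 3 digits = 0, minutes = 25.2674; 0 + 25.2674/60 = 0.4211233
  hemisphere W, so the sign is −
Point 3:
  Latitude: 51.0735′ = 0.851225°; total 55.8512250
  S → negative
  Lon: 55 + 25.439/60 = 55.4239833
  E → positive
Point 4:
  Lat: 74 + 22.172/60 = 74.3695333
  N → positive
  λ: 1.437′ = 0.023950°; total 97.0239500
  hemisphere W, so the sign is −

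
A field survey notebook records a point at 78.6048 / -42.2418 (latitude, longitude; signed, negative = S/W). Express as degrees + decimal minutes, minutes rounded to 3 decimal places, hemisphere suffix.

Lat: minutes = (78.604800 − 78) × 60 = 36.28800
Longitude is negative → W; |value| = 42.241800
Lon: fractional part 0.241800 → 14.50800 minutes

78° 36.288′ N, 42° 14.508′ W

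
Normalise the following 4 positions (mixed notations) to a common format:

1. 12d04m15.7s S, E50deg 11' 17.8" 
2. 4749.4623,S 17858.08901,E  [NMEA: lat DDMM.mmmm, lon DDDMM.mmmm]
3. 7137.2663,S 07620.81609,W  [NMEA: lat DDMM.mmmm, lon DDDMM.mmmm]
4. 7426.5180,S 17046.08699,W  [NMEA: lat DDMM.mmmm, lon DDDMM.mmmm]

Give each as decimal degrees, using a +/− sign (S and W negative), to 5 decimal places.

Point 1:
  Latitude: 12° + 4/60 + 15.7/3600 = 12 + 0.066667 + 0.004361 = 12.071028
  S ⇒ negate
  Longitude: 50 + 11/60 + 17.8/3600 = 50.188278
  E → positive
Point 2:
  φ: degrees = first 2 digits = 47, minutes = 49.4623; 47 + 49.4623/60 = 47.824372
  S ⇒ negate
  Lon: split at 3 digits → 178° and 58.08901′; 178 + 58.08901/60 = 178.968150
  E → positive
Point 3:
  Latitude: split at 2 digits → 71° and 37.2663′; 71 + 37.2663/60 = 71.621105
  S → negative
  Longitude: split at 3 digits → 076° and 20.81609′; 76 + 20.81609/60 = 76.346935
  W ⇒ negate
Point 4:
  Latitude: degrees = first 2 digits = 74, minutes = 26.518; 74 + 26.518/60 = 74.441967
  S ⇒ negate
  Lon: degrees = first 3 digits = 170, minutes = 46.08699; 170 + 46.08699/60 = 170.768117
  hemisphere W, so the sign is −

1. -12.07103, 50.18828
2. -47.82437, 178.96815
3. -71.62111, -76.34693
4. -74.44197, -170.76812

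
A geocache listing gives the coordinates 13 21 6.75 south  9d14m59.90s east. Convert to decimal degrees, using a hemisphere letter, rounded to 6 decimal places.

φ: 13 + 21/60 + 6.75/3600 = 13.3518750
Longitude: 9° + 14/60 + 59.9/3600 = 9 + 0.233333 + 0.016639 = 9.2499722

13.351875° S, 9.249972° E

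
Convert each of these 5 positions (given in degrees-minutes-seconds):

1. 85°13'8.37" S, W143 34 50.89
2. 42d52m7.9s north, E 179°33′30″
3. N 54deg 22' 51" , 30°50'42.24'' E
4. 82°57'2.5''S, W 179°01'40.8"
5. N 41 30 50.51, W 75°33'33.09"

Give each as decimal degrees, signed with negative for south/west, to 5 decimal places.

1. -85.21899, -143.58080
2. 42.86886, 179.55833
3. 54.38083, 30.84507
4. -82.95069, -179.02800
5. 41.51403, -75.55919

Point 1:
  φ: 85 + 13/60 + 8.37/3600 = 85.218992
  S ⇒ negate
  Longitude: 143° + 34/60 + 50.89/3600 = 143 + 0.566667 + 0.014136 = 143.580803
  hemisphere W, so the sign is −
Point 2:
  Lat: 42 + 52/60 + 7.9/3600 = 42.868861
  N → positive
  λ: 33′ + 30″ = 33.50000′; 179 + 33.50000/60 = 179.558333
  E ⇒ keep positive
Point 3:
  Latitude: 54° + 22/60 + 51/3600 = 54 + 0.366667 + 0.014167 = 54.380833
  N ⇒ keep positive
  Longitude: 30° + 50/60 + 42.24/3600 = 30 + 0.833333 + 0.011733 = 30.845067
  E → positive
Point 4:
  Latitude: 82 + 57/60 + 2.5/3600 = 82.950694
  S ⇒ negate
  Longitude: 179 + 1/60 + 40.8/3600 = 179.028000
  hemisphere W, so the sign is −
Point 5:
  φ: 30′ + 50.51″ = 30.84183′; 41 + 30.84183/60 = 41.514031
  N → positive
  Longitude: 75 + 33/60 + 33.09/3600 = 75.559192
  W ⇒ negate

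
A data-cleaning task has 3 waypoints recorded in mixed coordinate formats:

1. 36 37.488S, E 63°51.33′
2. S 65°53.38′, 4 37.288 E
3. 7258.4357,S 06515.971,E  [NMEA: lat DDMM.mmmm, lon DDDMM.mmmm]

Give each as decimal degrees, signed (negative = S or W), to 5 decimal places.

1. -36.62480, 63.85550
2. -65.88967, 4.62147
3. -72.97393, 65.26618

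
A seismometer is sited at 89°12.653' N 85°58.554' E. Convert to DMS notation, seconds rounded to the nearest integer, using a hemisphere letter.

φ: fractional minutes 0.65300 × 60 = 39.18″
λ: fractional minutes 0.55400 × 60 = 33.24″

89°12′39″ N, 85°58′33″ E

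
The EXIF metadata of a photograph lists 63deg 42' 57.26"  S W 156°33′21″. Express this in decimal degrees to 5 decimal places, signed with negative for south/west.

Lat: 42′ + 57.26″ = 42.95433′; 63 + 42.95433/60 = 63.715906
S → negative
λ: 156° + 33/60 + 21/3600 = 156 + 0.550000 + 0.005833 = 156.555833
W → negative

-63.71591, -156.55583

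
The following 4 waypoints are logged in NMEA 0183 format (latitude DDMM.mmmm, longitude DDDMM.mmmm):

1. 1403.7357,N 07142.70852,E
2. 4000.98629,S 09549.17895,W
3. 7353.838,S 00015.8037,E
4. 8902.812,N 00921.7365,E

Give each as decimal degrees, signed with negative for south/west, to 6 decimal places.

Point 1:
  Lat: split at 2 digits → 14° and 3.7357′; 14 + 3.7357/60 = 14.0622617
  N ⇒ keep positive
  Longitude: split at 3 digits → 071° and 42.70852′; 71 + 42.70852/60 = 71.7118087
  E → positive
Point 2:
  Latitude: degrees = first 2 digits = 40, minutes = 0.98629; 40 + 0.98629/60 = 40.0164382
  S → negative
  Longitude: split at 3 digits → 095° and 49.17895′; 95 + 49.17895/60 = 95.8196492
  W → negative
Point 3:
  Lat: split at 2 digits → 73° and 53.838′; 73 + 53.838/60 = 73.8973000
  S → negative
  Lon: split at 3 digits → 000° and 15.8037′; 0 + 15.8037/60 = 0.2633950
  E ⇒ keep positive
Point 4:
  Lat: degrees = first 2 digits = 89, minutes = 2.812; 89 + 2.812/60 = 89.0468667
  N ⇒ keep positive
  λ: degrees = first 3 digits = 9, minutes = 21.7365; 9 + 21.7365/60 = 9.3622750
  E ⇒ keep positive

1. 14.062262, 71.711809
2. -40.016438, -95.819649
3. -73.897300, 0.263395
4. 89.046867, 9.362275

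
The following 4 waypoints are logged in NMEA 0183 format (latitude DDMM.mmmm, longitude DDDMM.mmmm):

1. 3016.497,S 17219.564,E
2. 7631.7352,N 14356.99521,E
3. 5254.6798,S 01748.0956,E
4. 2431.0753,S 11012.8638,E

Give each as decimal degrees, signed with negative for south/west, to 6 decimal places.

Point 1:
  φ: split at 2 digits → 30° and 16.497′; 30 + 16.497/60 = 30.2749500
  S ⇒ negate
  Longitude: degrees = first 3 digits = 172, minutes = 19.564; 172 + 19.564/60 = 172.3260667
  E → positive
Point 2:
  φ: degrees = first 2 digits = 76, minutes = 31.7352; 76 + 31.7352/60 = 76.5289200
  N → positive
  Longitude: split at 3 digits → 143° and 56.99521′; 143 + 56.99521/60 = 143.9499202
  E → positive
Point 3:
  Latitude: degrees = first 2 digits = 52, minutes = 54.6798; 52 + 54.6798/60 = 52.9113300
  S → negative
  λ: split at 3 digits → 017° and 48.0956′; 17 + 48.0956/60 = 17.8015933
  E → positive
Point 4:
  Latitude: degrees = first 2 digits = 24, minutes = 31.0753; 24 + 31.0753/60 = 24.5179217
  S ⇒ negate
  Longitude: split at 3 digits → 110° and 12.8638′; 110 + 12.8638/60 = 110.2143967
  E → positive

1. -30.274950, 172.326067
2. 76.528920, 143.949920
3. -52.911330, 17.801593
4. -24.517922, 110.214397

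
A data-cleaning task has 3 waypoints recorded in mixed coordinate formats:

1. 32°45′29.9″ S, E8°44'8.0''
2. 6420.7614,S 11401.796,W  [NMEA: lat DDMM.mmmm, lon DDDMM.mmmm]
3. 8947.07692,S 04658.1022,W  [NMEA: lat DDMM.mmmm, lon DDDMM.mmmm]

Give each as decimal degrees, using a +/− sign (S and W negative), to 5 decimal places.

1. -32.75831, 8.73556
2. -64.34602, -114.02993
3. -89.78462, -46.96837

Point 1:
  φ: 32 + 45/60 + 29.9/3600 = 32.758306
  S → negative
  λ: 44′ + 8″ = 44.13333′; 8 + 44.13333/60 = 8.735556
  E → positive
Point 2:
  Latitude: split at 2 digits → 64° and 20.7614′; 64 + 20.7614/60 = 64.346023
  hemisphere S, so the sign is −
  Lon: split at 3 digits → 114° and 1.796′; 114 + 1.796/60 = 114.029933
  hemisphere W, so the sign is −
Point 3:
  Lat: split at 2 digits → 89° and 47.07692′; 89 + 47.07692/60 = 89.784615
  S ⇒ negate
  λ: degrees = first 3 digits = 46, minutes = 58.1022; 46 + 58.1022/60 = 46.968370
  hemisphere W, so the sign is −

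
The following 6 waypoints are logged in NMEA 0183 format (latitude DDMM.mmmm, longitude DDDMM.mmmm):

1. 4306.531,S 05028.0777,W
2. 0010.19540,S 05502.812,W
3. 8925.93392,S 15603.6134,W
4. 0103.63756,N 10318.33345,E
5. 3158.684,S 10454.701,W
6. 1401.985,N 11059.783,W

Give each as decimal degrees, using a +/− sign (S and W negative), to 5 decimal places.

Point 1:
  φ: split at 2 digits → 43° and 6.531′; 43 + 6.531/60 = 43.108850
  S → negative
  λ: degrees = first 3 digits = 50, minutes = 28.0777; 50 + 28.0777/60 = 50.467962
  W ⇒ negate
Point 2:
  Lat: degrees = first 2 digits = 0, minutes = 10.1954; 0 + 10.1954/60 = 0.169923
  S → negative
  λ: split at 3 digits → 055° and 2.812′; 55 + 2.812/60 = 55.046867
  hemisphere W, so the sign is −
Point 3:
  φ: degrees = first 2 digits = 89, minutes = 25.93392; 89 + 25.93392/60 = 89.432232
  S → negative
  Longitude: split at 3 digits → 156° and 3.6134′; 156 + 3.6134/60 = 156.060223
  hemisphere W, so the sign is −
Point 4:
  Lat: split at 2 digits → 01° and 3.63756′; 1 + 3.63756/60 = 1.060626
  N → positive
  λ: degrees = first 3 digits = 103, minutes = 18.33345; 103 + 18.33345/60 = 103.305558
  E ⇒ keep positive
Point 5:
  Lat: split at 2 digits → 31° and 58.684′; 31 + 58.684/60 = 31.978067
  S → negative
  λ: split at 3 digits → 104° and 54.701′; 104 + 54.701/60 = 104.911683
  hemisphere W, so the sign is −
Point 6:
  Latitude: split at 2 digits → 14° and 1.985′; 14 + 1.985/60 = 14.033083
  N ⇒ keep positive
  Longitude: split at 3 digits → 110° and 59.783′; 110 + 59.783/60 = 110.996383
  W ⇒ negate

1. -43.10885, -50.46796
2. -0.16992, -55.04687
3. -89.43223, -156.06022
4. 1.06063, 103.30556
5. -31.97807, -104.91168
6. 14.03308, -110.99638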